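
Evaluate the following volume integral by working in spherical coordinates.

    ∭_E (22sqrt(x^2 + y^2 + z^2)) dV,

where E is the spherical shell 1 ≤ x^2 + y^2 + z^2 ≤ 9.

In spherical coordinates, x = ρ sin(φ) cos(θ), y = ρ sin(φ) sin(θ), z = ρ cos(φ), and dV = ρ^2 sin(φ) dρ dφ dθ.

The integrand becomes 22ρ, so

    ∭_E (22sqrt(x^2 + y^2 + z^2)) dV = ∫_{0}^{2π} ∫_{0}^{π} ∫_{1}^{3} (22ρ) · ρ^2 sin(φ) dρ dφ dθ.

Inner (ρ): 440sin(φ).
Middle (φ): 880.
Outer (θ): 1760π.

Therefore the triple integral equals 1760π.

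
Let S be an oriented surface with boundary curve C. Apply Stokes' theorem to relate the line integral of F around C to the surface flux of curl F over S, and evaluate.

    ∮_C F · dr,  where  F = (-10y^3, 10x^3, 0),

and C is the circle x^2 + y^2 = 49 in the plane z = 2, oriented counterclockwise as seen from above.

Let S be the flat disk x^2 + y^2 ≤ 49 in the plane z = 2, with upward unit normal n̂ = ẑ. By Stokes' theorem,

    ∮_C F · dr = ∬_S (∇ × F) · n̂ dS = ∬_D (curl F)_z dA,

where D is the disk x^2 + y^2 ≤ 49.

Compute the curl of F = (-10y^3, 10x^3, 0):
    (∇ × F)_x = ∂F_z/∂y - ∂F_y/∂z = 0,
    (∇ × F)_y = ∂F_x/∂z - ∂F_z/∂x = 0,
    (∇ × F)_z = ∂F_y/∂x - ∂F_x/∂y = 30x^2 + 30y^2.

On z = 2, (curl F)_z = 30x^2 + 30y^2.

Convert to polar (x = r cos θ, y = r sin θ, dA = r dr dθ); the integrand becomes 30r^2, so

    ∬_D (curl F)_z dA = ∫_0^{2π} ∫_0^{7} (30r^2) · r dr dθ.

Inner (r from 0 to 7): 36015/2.
Outer (θ from 0 to 2π): 36015π.

Therefore ∮_C F · dr = 36015π.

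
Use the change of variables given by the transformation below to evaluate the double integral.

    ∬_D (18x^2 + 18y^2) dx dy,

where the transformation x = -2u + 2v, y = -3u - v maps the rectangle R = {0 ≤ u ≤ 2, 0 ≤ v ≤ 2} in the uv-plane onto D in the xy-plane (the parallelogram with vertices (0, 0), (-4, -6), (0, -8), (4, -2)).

Compute the Jacobian determinant of (x, y) with respect to (u, v):

    ∂(x,y)/∂(u,v) = | -2  2 | = (-2)(-1) - (2)(-3) = 8.
                   | -3  -1 |

Its absolute value is |J| = 8 (the area scaling factor).

Substituting x = -2u + 2v, y = -3u - v into the integrand,

    18x^2 + 18y^2 → 234u^2 - 36u v + 90v^2,

so the integral becomes

    ∬_R (234u^2 - 36u v + 90v^2) · |J| du dv = ∫_0^2 ∫_0^2 (1872u^2 - 288u v + 720v^2) dv du.

Inner (v): 3744u^2 - 576u + 1920.
Outer (u): 12672.

Therefore ∬_D (18x^2 + 18y^2) dx dy = 12672.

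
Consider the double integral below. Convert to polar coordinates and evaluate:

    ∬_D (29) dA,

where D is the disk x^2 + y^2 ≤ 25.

The region D is 0 ≤ r ≤ 5, 0 ≤ θ ≤ 2π in polar coordinates, where x = r cos(θ), y = r sin(θ), and dA = r dr dθ.

Under the substitution, the integrand becomes 29, so

    ∬_D (29) dA = ∫_{0}^{2π} ∫_{0}^{5} (29) · r dr dθ.

Inner integral (in r): ∫_{0}^{5} (29) · r dr = 725/2.

Outer integral (in θ): ∫_{0}^{2π} (725/2) dθ = 725π.

Therefore ∬_D (29) dA = 725π.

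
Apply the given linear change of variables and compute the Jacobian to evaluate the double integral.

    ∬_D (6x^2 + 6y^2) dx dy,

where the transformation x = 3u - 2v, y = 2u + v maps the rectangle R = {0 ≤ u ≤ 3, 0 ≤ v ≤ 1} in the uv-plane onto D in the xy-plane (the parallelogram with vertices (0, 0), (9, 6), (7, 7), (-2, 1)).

Compute the Jacobian determinant of (x, y) with respect to (u, v):

    ∂(x,y)/∂(u,v) = | 3  -2 | = (3)(1) - (-2)(2) = 7.
                   | 2  1 |

Its absolute value is |J| = 7 (the area scaling factor).

Substituting x = 3u - 2v, y = 2u + v into the integrand,

    6x^2 + 6y^2 → 78u^2 - 48u v + 30v^2,

so the integral becomes

    ∬_R (78u^2 - 48u v + 30v^2) · |J| du dv = ∫_0^3 ∫_0^1 (546u^2 - 336u v + 210v^2) dv du.

Inner (v): 546u^2 - 168u + 70.
Outer (u): 4368.

Therefore ∬_D (6x^2 + 6y^2) dx dy = 4368.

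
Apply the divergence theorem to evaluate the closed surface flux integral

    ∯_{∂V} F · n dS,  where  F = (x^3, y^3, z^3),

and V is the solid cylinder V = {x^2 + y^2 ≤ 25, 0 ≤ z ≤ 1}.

By the divergence theorem,

    ∯_{∂V} F · n dS = ∭_V (∇ · F) dV.

Compute the divergence:
    ∇ · F = ∂F_x/∂x + ∂F_y/∂y + ∂F_z/∂z = 3x^2 + 3y^2 + 3z^2.

In cylindrical coordinates, x = r cos(θ), y = r sin(θ), z = z, dV = r dr dθ dz, with 0 ≤ r ≤ 5, 0 ≤ θ ≤ 2π, 0 ≤ z ≤ 1.

The integrand, after substitution and multiplying by the volume element, becomes (3r^2 + 3z^2) · r, so

    ∭_V (∇·F) dV = ∫_0^{2π} ∫_0^{5} ∫_0^{1} (3r^2 + 3z^2) · r dz dr dθ.

Inner (z from 0 to 1): 3r^3 + r.
Middle (r from 0 to 5): 1925/4.
Outer (θ from 0 to 2π): 1925π/2.

Therefore ∯_{∂V} F · n dS = 1925π/2.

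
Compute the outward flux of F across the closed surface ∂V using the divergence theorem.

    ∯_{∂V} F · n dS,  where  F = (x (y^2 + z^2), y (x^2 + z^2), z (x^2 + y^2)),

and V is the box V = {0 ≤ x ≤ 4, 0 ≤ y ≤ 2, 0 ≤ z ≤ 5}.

By the divergence theorem,

    ∯_{∂V} F · n dS = ∭_V (∇ · F) dV.

Compute the divergence:
    ∇ · F = ∂F_x/∂x + ∂F_y/∂y + ∂F_z/∂z = y^2 + z^2 + x^2 + z^2 + x^2 + y^2 = 2x^2 + 2y^2 + 2z^2.

V is a rectangular box, so dV = dx dy dz with 0 ≤ x ≤ 4, 0 ≤ y ≤ 2, 0 ≤ z ≤ 5.

Integrate (2x^2 + 2y^2 + 2z^2) over V as an iterated integral:

    ∭_V (∇·F) dV = ∫_0^{4} ∫_0^{2} ∫_0^{5} (2x^2 + 2y^2 + 2z^2) dz dy dx.

Inner (z from 0 to 5): 10x^2 + 10y^2 + 250/3.
Middle (y from 0 to 2): 20x^2 + 580/3.
Outer (x from 0 to 4): 1200.

Therefore ∯_{∂V} F · n dS = 1200.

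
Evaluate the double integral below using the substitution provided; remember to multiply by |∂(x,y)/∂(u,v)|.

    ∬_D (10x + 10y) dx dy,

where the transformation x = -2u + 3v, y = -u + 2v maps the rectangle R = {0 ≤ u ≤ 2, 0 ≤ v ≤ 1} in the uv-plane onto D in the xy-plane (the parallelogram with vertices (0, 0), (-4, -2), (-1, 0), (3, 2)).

Compute the Jacobian determinant of (x, y) with respect to (u, v):

    ∂(x,y)/∂(u,v) = | -2  3 | = (-2)(2) - (3)(-1) = -1.
                   | -1  2 |

Its absolute value is |J| = 1 (the area scaling factor).

Substituting x = -2u + 3v, y = -u + 2v into the integrand,

    10x + 10y → -30u + 50v,

so the integral becomes

    ∬_R (-30u + 50v) · |J| du dv = ∫_0^2 ∫_0^1 (-30u + 50v) dv du.

Inner (v): 25 - 30u.
Outer (u): -10.

Therefore ∬_D (10x + 10y) dx dy = -10.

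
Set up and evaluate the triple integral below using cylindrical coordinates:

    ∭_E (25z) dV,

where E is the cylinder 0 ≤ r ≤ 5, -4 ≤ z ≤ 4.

In cylindrical coordinates, x = r cos(θ), y = r sin(θ), z = z, and dV = r dr dθ dz.

The integrand becomes 25z, so

    ∭_E (25z) dV = ∫_{0}^{2π} ∫_{0}^{5} ∫_{-4}^{4} (25z) · r dz dr dθ.

Inner (z): 0.
Middle (r from 0 to 5): 0.
Outer (θ): 0.

Therefore the triple integral equals 0.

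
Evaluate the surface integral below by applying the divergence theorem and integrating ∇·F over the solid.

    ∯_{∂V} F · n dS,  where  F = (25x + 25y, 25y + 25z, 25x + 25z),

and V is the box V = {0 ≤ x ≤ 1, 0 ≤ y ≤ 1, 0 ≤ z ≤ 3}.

By the divergence theorem,

    ∯_{∂V} F · n dS = ∭_V (∇ · F) dV.

Compute the divergence:
    ∇ · F = ∂F_x/∂x + ∂F_y/∂y + ∂F_z/∂z = 25 + 25 + 25 = 75.

V is a rectangular box, so dV = dx dy dz with 0 ≤ x ≤ 1, 0 ≤ y ≤ 1, 0 ≤ z ≤ 3.

Integrate (75) over V as an iterated integral:

    ∭_V (∇·F) dV = ∫_0^{1} ∫_0^{1} ∫_0^{3} (75) dz dy dx.

Inner (z from 0 to 3): 225.
Middle (y from 0 to 1): 225.
Outer (x from 0 to 1): 225.

Therefore ∯_{∂V} F · n dS = 225.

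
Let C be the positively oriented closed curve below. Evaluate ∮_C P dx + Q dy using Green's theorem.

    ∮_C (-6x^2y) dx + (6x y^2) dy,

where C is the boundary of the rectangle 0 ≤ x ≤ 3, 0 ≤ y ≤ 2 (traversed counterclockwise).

Green's theorem converts the closed line integral into a double integral over the enclosed region D:

    ∮_C P dx + Q dy = ∬_D (∂Q/∂x - ∂P/∂y) dA.

Here P = -6x^2y, Q = 6x y^2, so

    ∂Q/∂x = 6y^2,    ∂P/∂y = -6x^2,
    ∂Q/∂x - ∂P/∂y = 6x^2 + 6y^2.

D is the region 0 ≤ x ≤ 3, 0 ≤ y ≤ 2. Evaluating the double integral:

    ∬_D (6x^2 + 6y^2) dA = ∫_0^{3} ∫_0^{2} (6x^2 + 6y^2) dy dx.

Inner (y from 0 to 2): 12x^2 + 16.
Outer (x from 0 to 3): 156.

Therefore ∮_C P dx + Q dy = 156.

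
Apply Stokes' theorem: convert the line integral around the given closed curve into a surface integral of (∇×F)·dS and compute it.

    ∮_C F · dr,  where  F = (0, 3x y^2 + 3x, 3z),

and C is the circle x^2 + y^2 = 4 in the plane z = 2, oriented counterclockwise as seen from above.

Let S be the flat disk x^2 + y^2 ≤ 4 in the plane z = 2, with upward unit normal n̂ = ẑ. By Stokes' theorem,

    ∮_C F · dr = ∬_S (∇ × F) · n̂ dS = ∬_D (curl F)_z dA,

where D is the disk x^2 + y^2 ≤ 4.

Compute the curl of F = (0, 3x y^2 + 3x, 3z):
    (∇ × F)_x = ∂F_z/∂y - ∂F_y/∂z = 0,
    (∇ × F)_y = ∂F_x/∂z - ∂F_z/∂x = 0,
    (∇ × F)_z = ∂F_y/∂x - ∂F_x/∂y = 3y^2 + 3.

On z = 2, (curl F)_z = 3y^2 + 3.

Convert to polar (x = r cos θ, y = r sin θ, dA = r dr dθ); the integrand becomes 3r^2sin(θ)^2 + 3, so

    ∬_D (curl F)_z dA = ∫_0^{2π} ∫_0^{2} (3r^2sin(θ)^2 + 3) · r dr dθ.

Inner (r from 0 to 2): 12 - 6cos(2θ).
Outer (θ from 0 to 2π): 24π.

Therefore ∮_C F · dr = 24π.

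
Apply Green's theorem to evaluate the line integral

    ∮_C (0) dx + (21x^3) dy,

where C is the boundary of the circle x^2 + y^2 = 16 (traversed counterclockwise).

Green's theorem converts the closed line integral into a double integral over the enclosed region D:

    ∮_C P dx + Q dy = ∬_D (∂Q/∂x - ∂P/∂y) dA.

Here P = 0, Q = 21x^3, so

    ∂Q/∂x = 63x^2,    ∂P/∂y = 0,
    ∂Q/∂x - ∂P/∂y = 63x^2.

D is the region x^2 + y^2 ≤ 16. Evaluating the double integral:

In polar coordinates (x = r cos θ, y = r sin θ, dA = r dr dθ) the integrand becomes 63r^2cos(θ)^2, so

    ∬_D (63x^2) dA = ∫_0^{2π} ∫_0^{4} (63r^2cos(θ)^2) · r dr dθ.

Inner (r from 0 to 4): 4032cos(θ)^2.
Outer (θ from 0 to 2π): 4032π.

Therefore ∮_C P dx + Q dy = 4032π.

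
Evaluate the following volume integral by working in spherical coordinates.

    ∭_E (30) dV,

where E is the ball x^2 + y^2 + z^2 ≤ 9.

In spherical coordinates, x = ρ sin(φ) cos(θ), y = ρ sin(φ) sin(θ), z = ρ cos(φ), and dV = ρ^2 sin(φ) dρ dφ dθ.

The integrand becomes 30, so

    ∭_E (30) dV = ∫_{0}^{2π} ∫_{0}^{π} ∫_{0}^{3} (30) · ρ^2 sin(φ) dρ dφ dθ.

Inner (ρ): 270sin(φ).
Middle (φ): 540.
Outer (θ): 1080π.

Therefore the triple integral equals 1080π.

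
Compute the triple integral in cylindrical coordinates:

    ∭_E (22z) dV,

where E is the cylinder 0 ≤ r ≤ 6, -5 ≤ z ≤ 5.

In cylindrical coordinates, x = r cos(θ), y = r sin(θ), z = z, and dV = r dr dθ dz.

The integrand becomes 22z, so

    ∭_E (22z) dV = ∫_{0}^{2π} ∫_{0}^{6} ∫_{-5}^{5} (22z) · r dz dr dθ.

Inner (z): 0.
Middle (r from 0 to 6): 0.
Outer (θ): 0.

Therefore the triple integral equals 0.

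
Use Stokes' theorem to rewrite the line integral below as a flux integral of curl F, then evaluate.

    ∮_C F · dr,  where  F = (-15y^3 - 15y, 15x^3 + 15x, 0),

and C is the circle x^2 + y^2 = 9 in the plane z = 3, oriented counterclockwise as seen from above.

Let S be the flat disk x^2 + y^2 ≤ 9 in the plane z = 3, with upward unit normal n̂ = ẑ. By Stokes' theorem,

    ∮_C F · dr = ∬_S (∇ × F) · n̂ dS = ∬_D (curl F)_z dA,

where D is the disk x^2 + y^2 ≤ 9.

Compute the curl of F = (-15y^3 - 15y, 15x^3 + 15x, 0):
    (∇ × F)_x = ∂F_z/∂y - ∂F_y/∂z = 0,
    (∇ × F)_y = ∂F_x/∂z - ∂F_z/∂x = 0,
    (∇ × F)_z = ∂F_y/∂x - ∂F_x/∂y = 45x^2 + 45y^2 + 30.

On z = 3, (curl F)_z = 45x^2 + 45y^2 + 30.

Convert to polar (x = r cos θ, y = r sin θ, dA = r dr dθ); the integrand becomes 45r^2 + 30, so

    ∬_D (curl F)_z dA = ∫_0^{2π} ∫_0^{3} (45r^2 + 30) · r dr dθ.

Inner (r from 0 to 3): 4185/4.
Outer (θ from 0 to 2π): 4185π/2.

Therefore ∮_C F · dr = 4185π/2.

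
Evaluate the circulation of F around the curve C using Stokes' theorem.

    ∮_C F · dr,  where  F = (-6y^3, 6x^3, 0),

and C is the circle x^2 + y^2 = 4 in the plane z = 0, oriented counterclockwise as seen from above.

Let S be the flat disk x^2 + y^2 ≤ 4 in the plane z = 0, with upward unit normal n̂ = ẑ. By Stokes' theorem,

    ∮_C F · dr = ∬_S (∇ × F) · n̂ dS = ∬_D (curl F)_z dA,

where D is the disk x^2 + y^2 ≤ 4.

Compute the curl of F = (-6y^3, 6x^3, 0):
    (∇ × F)_x = ∂F_z/∂y - ∂F_y/∂z = 0,
    (∇ × F)_y = ∂F_x/∂z - ∂F_z/∂x = 0,
    (∇ × F)_z = ∂F_y/∂x - ∂F_x/∂y = 18x^2 + 18y^2.

On z = 0, (curl F)_z = 18x^2 + 18y^2.

Convert to polar (x = r cos θ, y = r sin θ, dA = r dr dθ); the integrand becomes 18r^2, so

    ∬_D (curl F)_z dA = ∫_0^{2π} ∫_0^{2} (18r^2) · r dr dθ.

Inner (r from 0 to 2): 72.
Outer (θ from 0 to 2π): 144π.

Therefore ∮_C F · dr = 144π.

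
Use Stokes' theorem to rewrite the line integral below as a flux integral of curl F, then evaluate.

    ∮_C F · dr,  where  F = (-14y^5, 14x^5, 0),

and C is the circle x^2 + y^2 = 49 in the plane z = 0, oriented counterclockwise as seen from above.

Let S be the flat disk x^2 + y^2 ≤ 49 in the plane z = 0, with upward unit normal n̂ = ẑ. By Stokes' theorem,

    ∮_C F · dr = ∬_S (∇ × F) · n̂ dS = ∬_D (curl F)_z dA,

where D is the disk x^2 + y^2 ≤ 49.

Compute the curl of F = (-14y^5, 14x^5, 0):
    (∇ × F)_x = ∂F_z/∂y - ∂F_y/∂z = 0,
    (∇ × F)_y = ∂F_x/∂z - ∂F_z/∂x = 0,
    (∇ × F)_z = ∂F_y/∂x - ∂F_x/∂y = 70x^4 + 70y^4.

On z = 0, (curl F)_z = 70x^4 + 70y^4.

Convert to polar (x = r cos θ, y = r sin θ, dA = r dr dθ); the integrand becomes 70r^4(sin(θ)^4 + cos(θ)^4), so

    ∬_D (curl F)_z dA = ∫_0^{2π} ∫_0^{7} (70r^4(sin(θ)^4 + cos(θ)^4)) · r dr dθ.

Inner (r from 0 to 7): 4117715sin(θ)^4/3 + 4117715cos(θ)^4/3.
Outer (θ from 0 to 2π): 4117715π/2.

Therefore ∮_C F · dr = 4117715π/2.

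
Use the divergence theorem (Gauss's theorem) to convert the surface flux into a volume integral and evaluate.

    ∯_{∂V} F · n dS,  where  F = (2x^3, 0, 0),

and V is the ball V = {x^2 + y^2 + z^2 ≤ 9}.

By the divergence theorem,

    ∯_{∂V} F · n dS = ∭_V (∇ · F) dV.

Compute the divergence:
    ∇ · F = ∂F_x/∂x + ∂F_y/∂y + ∂F_z/∂z = 6x^2 + 0 + 0 = 6x^2.

In spherical coordinates, x = ρ sin(φ) cos(θ), y = ρ sin(φ) sin(θ), z = ρ cos(φ), dV = ρ^2 sin(φ) dρ dφ dθ, with 0 ≤ ρ ≤ 3, 0 ≤ φ ≤ π, 0 ≤ θ ≤ 2π.

The integrand, after substitution and multiplying by the volume element, becomes (6ρ^2sin(φ)^2cos(θ)^2) · ρ^2 sin(φ), so

    ∭_V (∇·F) dV = ∫_0^{2π} ∫_0^{π} ∫_0^{3} (6ρ^2sin(φ)^2cos(θ)^2) · ρ^2 sin(φ) dρ dφ dθ.

Inner (ρ from 0 to 3): 1458sin(φ)^3cos(θ)^2/5.
Middle (φ from 0 to π): 1944cos(θ)^2/5.
Outer (θ from 0 to 2π): 1944π/5.

Therefore ∯_{∂V} F · n dS = 1944π/5.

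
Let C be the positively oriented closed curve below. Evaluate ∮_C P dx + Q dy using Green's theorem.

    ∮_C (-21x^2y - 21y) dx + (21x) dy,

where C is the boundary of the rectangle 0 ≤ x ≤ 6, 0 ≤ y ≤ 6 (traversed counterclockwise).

Green's theorem converts the closed line integral into a double integral over the enclosed region D:

    ∮_C P dx + Q dy = ∬_D (∂Q/∂x - ∂P/∂y) dA.

Here P = -21x^2y - 21y, Q = 21x, so

    ∂Q/∂x = 21,    ∂P/∂y = -21x^2 - 21,
    ∂Q/∂x - ∂P/∂y = 21x^2 + 42.

D is the region 0 ≤ x ≤ 6, 0 ≤ y ≤ 6. Evaluating the double integral:

    ∬_D (21x^2 + 42) dA = ∫_0^{6} ∫_0^{6} (21x^2 + 42) dy dx.

Inner (y from 0 to 6): 126x^2 + 252.
Outer (x from 0 to 6): 10584.

Therefore ∮_C P dx + Q dy = 10584.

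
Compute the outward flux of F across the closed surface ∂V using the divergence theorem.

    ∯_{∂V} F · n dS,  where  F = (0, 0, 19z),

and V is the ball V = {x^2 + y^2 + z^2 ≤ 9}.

By the divergence theorem,

    ∯_{∂V} F · n dS = ∭_V (∇ · F) dV.

Compute the divergence:
    ∇ · F = ∂F_x/∂x + ∂F_y/∂y + ∂F_z/∂z = 0 + 0 + 19 = 19.

In spherical coordinates, x = ρ sin(φ) cos(θ), y = ρ sin(φ) sin(θ), z = ρ cos(φ), dV = ρ^2 sin(φ) dρ dφ dθ, with 0 ≤ ρ ≤ 3, 0 ≤ φ ≤ π, 0 ≤ θ ≤ 2π.

The integrand, after substitution and multiplying by the volume element, becomes (19) · ρ^2 sin(φ), so

    ∭_V (∇·F) dV = ∫_0^{2π} ∫_0^{π} ∫_0^{3} (19) · ρ^2 sin(φ) dρ dφ dθ.

Inner (ρ from 0 to 3): 171sin(φ).
Middle (φ from 0 to π): 342.
Outer (θ from 0 to 2π): 684π.

Therefore ∯_{∂V} F · n dS = 684π.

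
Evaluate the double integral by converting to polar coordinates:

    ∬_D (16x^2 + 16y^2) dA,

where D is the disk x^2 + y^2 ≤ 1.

The region D is 0 ≤ r ≤ 1, 0 ≤ θ ≤ 2π in polar coordinates, where x = r cos(θ), y = r sin(θ), and dA = r dr dθ.

Under the substitution, the integrand becomes 16r^2, so

    ∬_D (16x^2 + 16y^2) dA = ∫_{0}^{2π} ∫_{0}^{1} (16r^2) · r dr dθ.

Inner integral (in r): ∫_{0}^{1} (16r^2) · r dr = 4.

Outer integral (in θ): ∫_{0}^{2π} (4) dθ = 8π.

Therefore ∬_D (16x^2 + 16y^2) dA = 8π.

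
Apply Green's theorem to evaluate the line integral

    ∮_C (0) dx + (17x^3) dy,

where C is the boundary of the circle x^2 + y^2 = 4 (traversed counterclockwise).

Green's theorem converts the closed line integral into a double integral over the enclosed region D:

    ∮_C P dx + Q dy = ∬_D (∂Q/∂x - ∂P/∂y) dA.

Here P = 0, Q = 17x^3, so

    ∂Q/∂x = 51x^2,    ∂P/∂y = 0,
    ∂Q/∂x - ∂P/∂y = 51x^2.

D is the region x^2 + y^2 ≤ 4. Evaluating the double integral:

In polar coordinates (x = r cos θ, y = r sin θ, dA = r dr dθ) the integrand becomes 51r^2cos(θ)^2, so

    ∬_D (51x^2) dA = ∫_0^{2π} ∫_0^{2} (51r^2cos(θ)^2) · r dr dθ.

Inner (r from 0 to 2): 204cos(θ)^2.
Outer (θ from 0 to 2π): 204π.

Therefore ∮_C P dx + Q dy = 204π.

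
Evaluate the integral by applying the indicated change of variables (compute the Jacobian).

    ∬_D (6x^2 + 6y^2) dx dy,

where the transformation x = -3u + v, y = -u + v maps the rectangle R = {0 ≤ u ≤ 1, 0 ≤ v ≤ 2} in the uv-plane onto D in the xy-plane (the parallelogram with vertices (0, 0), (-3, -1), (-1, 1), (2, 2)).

Compute the Jacobian determinant of (x, y) with respect to (u, v):

    ∂(x,y)/∂(u,v) = | -3  1 | = (-3)(1) - (1)(-1) = -2.
                   | -1  1 |

Its absolute value is |J| = 2 (the area scaling factor).

Substituting x = -3u + v, y = -u + v into the integrand,

    6x^2 + 6y^2 → 60u^2 - 48u v + 12v^2,

so the integral becomes

    ∬_R (60u^2 - 48u v + 12v^2) · |J| du dv = ∫_0^1 ∫_0^2 (120u^2 - 96u v + 24v^2) dv du.

Inner (v): 240u^2 - 192u + 64.
Outer (u): 48.

Therefore ∬_D (6x^2 + 6y^2) dx dy = 48.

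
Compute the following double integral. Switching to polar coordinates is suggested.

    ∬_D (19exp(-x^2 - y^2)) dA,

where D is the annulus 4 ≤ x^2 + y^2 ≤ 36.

The region D is 2 ≤ r ≤ 6, 0 ≤ θ ≤ 2π in polar coordinates, where x = r cos(θ), y = r sin(θ), and dA = r dr dθ.

Under the substitution, the integrand becomes 19exp(-r^2), so

    ∬_D (19exp(-x^2 - y^2)) dA = ∫_{0}^{2π} ∫_{2}^{6} (19exp(-r^2)) · r dr dθ.

Inner integral (in r): ∫_{2}^{6} (19exp(-r^2)) · r dr = -(19 - 19exp(32))exp(-36)/2.

Outer integral (in θ): ∫_{0}^{2π} (-(19 - 19exp(32))exp(-36)/2) dθ = -19π (1 - exp(32))exp(-36).

Therefore ∬_D (19exp(-x^2 - y^2)) dA = -19π (1 - exp(32))exp(-36).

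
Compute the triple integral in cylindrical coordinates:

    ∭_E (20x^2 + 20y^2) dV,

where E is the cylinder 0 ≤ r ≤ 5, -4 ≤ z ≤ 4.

In cylindrical coordinates, x = r cos(θ), y = r sin(θ), z = z, and dV = r dr dθ dz.

The integrand becomes 20r^2, so

    ∭_E (20x^2 + 20y^2) dV = ∫_{0}^{2π} ∫_{0}^{5} ∫_{-4}^{4} (20r^2) · r dz dr dθ.

Inner (z): 160r^3.
Middle (r from 0 to 5): 25000.
Outer (θ): 50000π.

Therefore the triple integral equals 50000π.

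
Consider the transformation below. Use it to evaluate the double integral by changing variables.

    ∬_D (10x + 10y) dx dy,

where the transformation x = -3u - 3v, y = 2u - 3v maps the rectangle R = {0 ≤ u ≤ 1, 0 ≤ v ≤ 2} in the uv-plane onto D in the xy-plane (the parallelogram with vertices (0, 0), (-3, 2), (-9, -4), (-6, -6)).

Compute the Jacobian determinant of (x, y) with respect to (u, v):

    ∂(x,y)/∂(u,v) = | -3  -3 | = (-3)(-3) - (-3)(2) = 15.
                   | 2  -3 |

Its absolute value is |J| = 15 (the area scaling factor).

Substituting x = -3u - 3v, y = 2u - 3v into the integrand,

    10x + 10y → -10u - 60v,

so the integral becomes

    ∬_R (-10u - 60v) · |J| du dv = ∫_0^1 ∫_0^2 (-150u - 900v) dv du.

Inner (v): -300u - 1800.
Outer (u): -1950.

Therefore ∬_D (10x + 10y) dx dy = -1950.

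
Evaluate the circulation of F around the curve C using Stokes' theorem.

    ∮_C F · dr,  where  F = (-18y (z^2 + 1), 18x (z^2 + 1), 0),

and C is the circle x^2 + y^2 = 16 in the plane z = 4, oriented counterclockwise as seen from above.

Let S be the flat disk x^2 + y^2 ≤ 16 in the plane z = 4, with upward unit normal n̂ = ẑ. By Stokes' theorem,

    ∮_C F · dr = ∬_S (∇ × F) · n̂ dS = ∬_D (curl F)_z dA,

where D is the disk x^2 + y^2 ≤ 16.

Compute the curl of F = (-18y (z^2 + 1), 18x (z^2 + 1), 0):
    (∇ × F)_x = ∂F_z/∂y - ∂F_y/∂z = -36x z,
    (∇ × F)_y = ∂F_x/∂z - ∂F_z/∂x = -36y z,
    (∇ × F)_z = ∂F_y/∂x - ∂F_x/∂y = 36z^2 + 36.

On z = 4, (curl F)_z = 612.

Convert to polar (x = r cos θ, y = r sin θ, dA = r dr dθ); the integrand becomes 612, so

    ∬_D (curl F)_z dA = ∫_0^{2π} ∫_0^{4} (612) · r dr dθ.

Inner (r from 0 to 4): 4896.
Outer (θ from 0 to 2π): 9792π.

Therefore ∮_C F · dr = 9792π.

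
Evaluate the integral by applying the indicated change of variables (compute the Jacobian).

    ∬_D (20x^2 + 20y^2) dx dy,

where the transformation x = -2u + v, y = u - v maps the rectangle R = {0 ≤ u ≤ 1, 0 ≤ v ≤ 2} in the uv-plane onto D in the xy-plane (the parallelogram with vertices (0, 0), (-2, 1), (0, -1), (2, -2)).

Compute the Jacobian determinant of (x, y) with respect to (u, v):

    ∂(x,y)/∂(u,v) = | -2  1 | = (-2)(-1) - (1)(1) = 1.
                   | 1  -1 |

Its absolute value is |J| = 1 (the area scaling factor).

Substituting x = -2u + v, y = u - v into the integrand,

    20x^2 + 20y^2 → 100u^2 - 120u v + 40v^2,

so the integral becomes

    ∬_R (100u^2 - 120u v + 40v^2) · |J| du dv = ∫_0^1 ∫_0^2 (100u^2 - 120u v + 40v^2) dv du.

Inner (v): 200u^2 - 240u + 320/3.
Outer (u): 160/3.

Therefore ∬_D (20x^2 + 20y^2) dx dy = 160/3.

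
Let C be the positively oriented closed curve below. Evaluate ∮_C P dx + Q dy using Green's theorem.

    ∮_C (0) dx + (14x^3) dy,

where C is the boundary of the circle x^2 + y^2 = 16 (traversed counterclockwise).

Green's theorem converts the closed line integral into a double integral over the enclosed region D:

    ∮_C P dx + Q dy = ∬_D (∂Q/∂x - ∂P/∂y) dA.

Here P = 0, Q = 14x^3, so

    ∂Q/∂x = 42x^2,    ∂P/∂y = 0,
    ∂Q/∂x - ∂P/∂y = 42x^2.

D is the region x^2 + y^2 ≤ 16. Evaluating the double integral:

In polar coordinates (x = r cos θ, y = r sin θ, dA = r dr dθ) the integrand becomes 42r^2cos(θ)^2, so

    ∬_D (42x^2) dA = ∫_0^{2π} ∫_0^{4} (42r^2cos(θ)^2) · r dr dθ.

Inner (r from 0 to 4): 2688cos(θ)^2.
Outer (θ from 0 to 2π): 2688π.

Therefore ∮_C P dx + Q dy = 2688π.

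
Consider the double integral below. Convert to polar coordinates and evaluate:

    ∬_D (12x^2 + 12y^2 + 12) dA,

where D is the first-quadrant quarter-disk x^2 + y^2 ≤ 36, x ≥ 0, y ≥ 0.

The region D is 0 ≤ r ≤ 6, 0 ≤ θ ≤ π/2 in polar coordinates, where x = r cos(θ), y = r sin(θ), and dA = r dr dθ.

Under the substitution, the integrand becomes 12r^2 + 12, so

    ∬_D (12x^2 + 12y^2 + 12) dA = ∫_{0}^{π/2} ∫_{0}^{6} (12r^2 + 12) · r dr dθ.

Inner integral (in r): ∫_{0}^{6} (12r^2 + 12) · r dr = 4104.

Outer integral (in θ): ∫_{0}^{π/2} (4104) dθ = 2052π.

Therefore ∬_D (12x^2 + 12y^2 + 12) dA = 2052π.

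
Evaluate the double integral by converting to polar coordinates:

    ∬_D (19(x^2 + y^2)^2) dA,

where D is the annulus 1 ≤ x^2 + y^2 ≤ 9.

The region D is 1 ≤ r ≤ 3, 0 ≤ θ ≤ 2π in polar coordinates, where x = r cos(θ), y = r sin(θ), and dA = r dr dθ.

Under the substitution, the integrand becomes 19r^4, so

    ∬_D (19(x^2 + y^2)^2) dA = ∫_{0}^{2π} ∫_{1}^{3} (19r^4) · r dr dθ.

Inner integral (in r): ∫_{1}^{3} (19r^4) · r dr = 6916/3.

Outer integral (in θ): ∫_{0}^{2π} (6916/3) dθ = 13832π/3.

Therefore ∬_D (19(x^2 + y^2)^2) dA = 13832π/3.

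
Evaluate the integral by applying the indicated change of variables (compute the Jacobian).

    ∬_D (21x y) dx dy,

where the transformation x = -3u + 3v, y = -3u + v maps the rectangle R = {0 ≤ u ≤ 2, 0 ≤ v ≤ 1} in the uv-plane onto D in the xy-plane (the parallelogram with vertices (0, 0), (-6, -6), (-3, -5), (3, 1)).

Compute the Jacobian determinant of (x, y) with respect to (u, v):

    ∂(x,y)/∂(u,v) = | -3  3 | = (-3)(1) - (3)(-3) = 6.
                   | -3  1 |

Its absolute value is |J| = 6 (the area scaling factor).

Substituting x = -3u + 3v, y = -3u + v into the integrand,

    21x y → 189u^2 - 252u v + 63v^2,

so the integral becomes

    ∬_R (189u^2 - 252u v + 63v^2) · |J| du dv = ∫_0^2 ∫_0^1 (1134u^2 - 1512u v + 378v^2) dv du.

Inner (v): 1134u^2 - 756u + 126.
Outer (u): 1764.

Therefore ∬_D (21x y) dx dy = 1764.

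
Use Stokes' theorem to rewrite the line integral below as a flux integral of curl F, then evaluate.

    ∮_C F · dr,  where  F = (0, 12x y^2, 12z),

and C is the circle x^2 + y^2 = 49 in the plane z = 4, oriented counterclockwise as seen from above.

Let S be the flat disk x^2 + y^2 ≤ 49 in the plane z = 4, with upward unit normal n̂ = ẑ. By Stokes' theorem,

    ∮_C F · dr = ∬_S (∇ × F) · n̂ dS = ∬_D (curl F)_z dA,

where D is the disk x^2 + y^2 ≤ 49.

Compute the curl of F = (0, 12x y^2, 12z):
    (∇ × F)_x = ∂F_z/∂y - ∂F_y/∂z = 0,
    (∇ × F)_y = ∂F_x/∂z - ∂F_z/∂x = 0,
    (∇ × F)_z = ∂F_y/∂x - ∂F_x/∂y = 12y^2.

On z = 4, (curl F)_z = 12y^2.

Convert to polar (x = r cos θ, y = r sin θ, dA = r dr dθ); the integrand becomes 12r^2sin(θ)^2, so

    ∬_D (curl F)_z dA = ∫_0^{2π} ∫_0^{7} (12r^2sin(θ)^2) · r dr dθ.

Inner (r from 0 to 7): 7203sin(θ)^2.
Outer (θ from 0 to 2π): 7203π.

Therefore ∮_C F · dr = 7203π.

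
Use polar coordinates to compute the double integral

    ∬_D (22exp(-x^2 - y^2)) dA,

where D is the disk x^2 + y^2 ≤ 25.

The region D is 0 ≤ r ≤ 5, 0 ≤ θ ≤ 2π in polar coordinates, where x = r cos(θ), y = r sin(θ), and dA = r dr dθ.

Under the substitution, the integrand becomes 22exp(-r^2), so

    ∬_D (22exp(-x^2 - y^2)) dA = ∫_{0}^{2π} ∫_{0}^{5} (22exp(-r^2)) · r dr dθ.

Inner integral (in r): ∫_{0}^{5} (22exp(-r^2)) · r dr = 11 - 11exp(-25).

Outer integral (in θ): ∫_{0}^{2π} (11 - 11exp(-25)) dθ = -22π exp(-25) + 22π.

Therefore ∬_D (22exp(-x^2 - y^2)) dA = -22π exp(-25) + 22π.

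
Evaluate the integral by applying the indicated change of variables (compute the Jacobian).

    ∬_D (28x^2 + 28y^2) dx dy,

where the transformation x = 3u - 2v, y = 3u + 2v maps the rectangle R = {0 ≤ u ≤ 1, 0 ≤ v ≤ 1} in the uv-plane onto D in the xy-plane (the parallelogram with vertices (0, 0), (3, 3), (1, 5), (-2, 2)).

Compute the Jacobian determinant of (x, y) with respect to (u, v):

    ∂(x,y)/∂(u,v) = | 3  -2 | = (3)(2) - (-2)(3) = 12.
                   | 3  2 |

Its absolute value is |J| = 12 (the area scaling factor).

Substituting x = 3u - 2v, y = 3u + 2v into the integrand,

    28x^2 + 28y^2 → 504u^2 + 224v^2,

so the integral becomes

    ∬_R (504u^2 + 224v^2) · |J| du dv = ∫_0^1 ∫_0^1 (6048u^2 + 2688v^2) dv du.

Inner (v): 6048u^2 + 896.
Outer (u): 2912.

Therefore ∬_D (28x^2 + 28y^2) dx dy = 2912.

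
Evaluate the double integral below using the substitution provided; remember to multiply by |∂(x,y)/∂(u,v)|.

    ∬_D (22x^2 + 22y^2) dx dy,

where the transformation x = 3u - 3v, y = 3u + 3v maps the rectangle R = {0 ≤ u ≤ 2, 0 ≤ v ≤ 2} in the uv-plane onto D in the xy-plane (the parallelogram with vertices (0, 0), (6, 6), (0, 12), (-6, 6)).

Compute the Jacobian determinant of (x, y) with respect to (u, v):

    ∂(x,y)/∂(u,v) = | 3  -3 | = (3)(3) - (-3)(3) = 18.
                   | 3  3 |

Its absolute value is |J| = 18 (the area scaling factor).

Substituting x = 3u - 3v, y = 3u + 3v into the integrand,

    22x^2 + 22y^2 → 396u^2 + 396v^2,

so the integral becomes

    ∬_R (396u^2 + 396v^2) · |J| du dv = ∫_0^2 ∫_0^2 (7128u^2 + 7128v^2) dv du.

Inner (v): 14256u^2 + 19008.
Outer (u): 76032.

Therefore ∬_D (22x^2 + 22y^2) dx dy = 76032.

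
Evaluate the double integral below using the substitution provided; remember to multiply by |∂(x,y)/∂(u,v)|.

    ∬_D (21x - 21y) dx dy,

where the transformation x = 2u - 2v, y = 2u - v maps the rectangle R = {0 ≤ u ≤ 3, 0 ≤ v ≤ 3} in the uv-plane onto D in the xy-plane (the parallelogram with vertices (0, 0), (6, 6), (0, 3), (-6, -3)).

Compute the Jacobian determinant of (x, y) with respect to (u, v):

    ∂(x,y)/∂(u,v) = | 2  -2 | = (2)(-1) - (-2)(2) = 2.
                   | 2  -1 |

Its absolute value is |J| = 2 (the area scaling factor).

Substituting x = 2u - 2v, y = 2u - v into the integrand,

    21x - 21y → -21v,

so the integral becomes

    ∬_R (-21v) · |J| du dv = ∫_0^3 ∫_0^3 (-42v) dv du.

Inner (v): -189.
Outer (u): -567.

Therefore ∬_D (21x - 21y) dx dy = -567.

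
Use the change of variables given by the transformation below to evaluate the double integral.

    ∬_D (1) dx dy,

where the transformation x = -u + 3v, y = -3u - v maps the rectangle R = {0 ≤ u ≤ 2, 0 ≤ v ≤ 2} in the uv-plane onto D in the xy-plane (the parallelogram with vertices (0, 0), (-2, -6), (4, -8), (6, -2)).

Compute the Jacobian determinant of (x, y) with respect to (u, v):

    ∂(x,y)/∂(u,v) = | -1  3 | = (-1)(-1) - (3)(-3) = 10.
                   | -3  -1 |

Its absolute value is |J| = 10 (the area scaling factor).

Substituting x = -u + 3v, y = -3u - v into the integrand,

    1 → 1,

so the integral becomes

    ∬_R (1) · |J| du dv = ∫_0^2 ∫_0^2 (10) dv du.

Inner (v): 20.
Outer (u): 40.

Therefore ∬_D (1) dx dy = 40.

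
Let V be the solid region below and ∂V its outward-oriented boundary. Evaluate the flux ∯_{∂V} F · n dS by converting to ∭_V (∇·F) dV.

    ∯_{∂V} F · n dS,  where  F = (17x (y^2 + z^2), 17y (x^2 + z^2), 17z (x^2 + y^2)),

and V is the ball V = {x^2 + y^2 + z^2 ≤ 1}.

By the divergence theorem,

    ∯_{∂V} F · n dS = ∭_V (∇ · F) dV.

Compute the divergence:
    ∇ · F = ∂F_x/∂x + ∂F_y/∂y + ∂F_z/∂z = 17y^2 + 17z^2 + 17x^2 + 17z^2 + 17x^2 + 17y^2 = 34x^2 + 34y^2 + 34z^2.

In spherical coordinates, x = ρ sin(φ) cos(θ), y = ρ sin(φ) sin(θ), z = ρ cos(φ), dV = ρ^2 sin(φ) dρ dφ dθ, with 0 ≤ ρ ≤ 1, 0 ≤ φ ≤ π, 0 ≤ θ ≤ 2π.

The integrand, after substitution and multiplying by the volume element, becomes (34ρ^2) · ρ^2 sin(φ), so

    ∭_V (∇·F) dV = ∫_0^{2π} ∫_0^{π} ∫_0^{1} (34ρ^2) · ρ^2 sin(φ) dρ dφ dθ.

Inner (ρ from 0 to 1): 34sin(φ)/5.
Middle (φ from 0 to π): 68/5.
Outer (θ from 0 to 2π): 136π/5.

Therefore ∯_{∂V} F · n dS = 136π/5.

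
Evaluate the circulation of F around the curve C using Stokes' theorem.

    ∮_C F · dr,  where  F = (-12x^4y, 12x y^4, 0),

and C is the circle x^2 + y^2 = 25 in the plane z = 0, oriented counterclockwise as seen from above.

Let S be the flat disk x^2 + y^2 ≤ 25 in the plane z = 0, with upward unit normal n̂ = ẑ. By Stokes' theorem,

    ∮_C F · dr = ∬_S (∇ × F) · n̂ dS = ∬_D (curl F)_z dA,

where D is the disk x^2 + y^2 ≤ 25.

Compute the curl of F = (-12x^4y, 12x y^4, 0):
    (∇ × F)_x = ∂F_z/∂y - ∂F_y/∂z = 0,
    (∇ × F)_y = ∂F_x/∂z - ∂F_z/∂x = 0,
    (∇ × F)_z = ∂F_y/∂x - ∂F_x/∂y = 12x^4 + 12y^4.

On z = 0, (curl F)_z = 12x^4 + 12y^4.

Convert to polar (x = r cos θ, y = r sin θ, dA = r dr dθ); the integrand becomes 12r^4(sin(θ)^4 + cos(θ)^4), so

    ∬_D (curl F)_z dA = ∫_0^{2π} ∫_0^{5} (12r^4(sin(θ)^4 + cos(θ)^4)) · r dr dθ.

Inner (r from 0 to 5): 31250sin(θ)^4 + 31250cos(θ)^4.
Outer (θ from 0 to 2π): 46875π.

Therefore ∮_C F · dr = 46875π.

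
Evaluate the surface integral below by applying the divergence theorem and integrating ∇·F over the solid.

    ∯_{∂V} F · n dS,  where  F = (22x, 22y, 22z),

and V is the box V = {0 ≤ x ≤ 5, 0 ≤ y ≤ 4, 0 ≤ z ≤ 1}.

By the divergence theorem,

    ∯_{∂V} F · n dS = ∭_V (∇ · F) dV.

Compute the divergence:
    ∇ · F = ∂F_x/∂x + ∂F_y/∂y + ∂F_z/∂z = 22 + 22 + 22 = 66.

V is a rectangular box, so dV = dx dy dz with 0 ≤ x ≤ 5, 0 ≤ y ≤ 4, 0 ≤ z ≤ 1.

Integrate (66) over V as an iterated integral:

    ∭_V (∇·F) dV = ∫_0^{5} ∫_0^{4} ∫_0^{1} (66) dz dy dx.

Inner (z from 0 to 1): 66.
Middle (y from 0 to 4): 264.
Outer (x from 0 to 5): 1320.

Therefore ∯_{∂V} F · n dS = 1320.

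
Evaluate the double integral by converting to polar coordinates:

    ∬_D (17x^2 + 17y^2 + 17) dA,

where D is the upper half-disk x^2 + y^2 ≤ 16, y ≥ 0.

The region D is 0 ≤ r ≤ 4, 0 ≤ θ ≤ π in polar coordinates, where x = r cos(θ), y = r sin(θ), and dA = r dr dθ.

Under the substitution, the integrand becomes 17r^2 + 17, so

    ∬_D (17x^2 + 17y^2 + 17) dA = ∫_{0}^{π} ∫_{0}^{4} (17r^2 + 17) · r dr dθ.

Inner integral (in r): ∫_{0}^{4} (17r^2 + 17) · r dr = 1224.

Outer integral (in θ): ∫_{0}^{π} (1224) dθ = 1224π.

Therefore ∬_D (17x^2 + 17y^2 + 17) dA = 1224π.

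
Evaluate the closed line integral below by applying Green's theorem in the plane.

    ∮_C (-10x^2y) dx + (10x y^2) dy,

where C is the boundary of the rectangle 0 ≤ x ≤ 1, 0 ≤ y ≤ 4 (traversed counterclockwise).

Green's theorem converts the closed line integral into a double integral over the enclosed region D:

    ∮_C P dx + Q dy = ∬_D (∂Q/∂x - ∂P/∂y) dA.

Here P = -10x^2y, Q = 10x y^2, so

    ∂Q/∂x = 10y^2,    ∂P/∂y = -10x^2,
    ∂Q/∂x - ∂P/∂y = 10x^2 + 10y^2.

D is the region 0 ≤ x ≤ 1, 0 ≤ y ≤ 4. Evaluating the double integral:

    ∬_D (10x^2 + 10y^2) dA = ∫_0^{1} ∫_0^{4} (10x^2 + 10y^2) dy dx.

Inner (y from 0 to 4): 40x^2 + 640/3.
Outer (x from 0 to 1): 680/3.

Therefore ∮_C P dx + Q dy = 680/3.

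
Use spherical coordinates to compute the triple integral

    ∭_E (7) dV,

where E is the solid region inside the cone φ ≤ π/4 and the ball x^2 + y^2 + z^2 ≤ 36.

In spherical coordinates, x = ρ sin(φ) cos(θ), y = ρ sin(φ) sin(θ), z = ρ cos(φ), and dV = ρ^2 sin(φ) dρ dφ dθ.

The integrand becomes 7, so

    ∭_E (7) dV = ∫_{0}^{2π} ∫_{0}^{π/4} ∫_{0}^{6} (7) · ρ^2 sin(φ) dρ dφ dθ.

Inner (ρ): 504sin(φ).
Middle (φ): 504 - 252sqrt(2).
Outer (θ): 504π (2 - sqrt(2)).

Therefore the triple integral equals 504π (2 - sqrt(2)).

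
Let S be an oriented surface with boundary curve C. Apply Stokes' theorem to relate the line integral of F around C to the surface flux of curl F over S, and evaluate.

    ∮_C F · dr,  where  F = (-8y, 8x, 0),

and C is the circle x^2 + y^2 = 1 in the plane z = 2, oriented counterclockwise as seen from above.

Let S be the flat disk x^2 + y^2 ≤ 1 in the plane z = 2, with upward unit normal n̂ = ẑ. By Stokes' theorem,

    ∮_C F · dr = ∬_S (∇ × F) · n̂ dS = ∬_D (curl F)_z dA,

where D is the disk x^2 + y^2 ≤ 1.

Compute the curl of F = (-8y, 8x, 0):
    (∇ × F)_x = ∂F_z/∂y - ∂F_y/∂z = 0,
    (∇ × F)_y = ∂F_x/∂z - ∂F_z/∂x = 0,
    (∇ × F)_z = ∂F_y/∂x - ∂F_x/∂y = 16.

On z = 2, (curl F)_z = 16.

Convert to polar (x = r cos θ, y = r sin θ, dA = r dr dθ); the integrand becomes 16, so

    ∬_D (curl F)_z dA = ∫_0^{2π} ∫_0^{1} (16) · r dr dθ.

Inner (r from 0 to 1): 8.
Outer (θ from 0 to 2π): 16π.

Therefore ∮_C F · dr = 16π.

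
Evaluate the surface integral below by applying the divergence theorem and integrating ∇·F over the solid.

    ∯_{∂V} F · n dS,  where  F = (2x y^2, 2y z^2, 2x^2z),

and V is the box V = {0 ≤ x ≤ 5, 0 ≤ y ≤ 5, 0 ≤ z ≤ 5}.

By the divergence theorem,

    ∯_{∂V} F · n dS = ∭_V (∇ · F) dV.

Compute the divergence:
    ∇ · F = ∂F_x/∂x + ∂F_y/∂y + ∂F_z/∂z = 2y^2 + 2z^2 + 2x^2 = 2x^2 + 2y^2 + 2z^2.

V is a rectangular box, so dV = dx dy dz with 0 ≤ x ≤ 5, 0 ≤ y ≤ 5, 0 ≤ z ≤ 5.

Integrate (2x^2 + 2y^2 + 2z^2) over V as an iterated integral:

    ∭_V (∇·F) dV = ∫_0^{5} ∫_0^{5} ∫_0^{5} (2x^2 + 2y^2 + 2z^2) dz dy dx.

Inner (z from 0 to 5): 10x^2 + 10y^2 + 250/3.
Middle (y from 0 to 5): 50x^2 + 2500/3.
Outer (x from 0 to 5): 6250.

Therefore ∯_{∂V} F · n dS = 6250.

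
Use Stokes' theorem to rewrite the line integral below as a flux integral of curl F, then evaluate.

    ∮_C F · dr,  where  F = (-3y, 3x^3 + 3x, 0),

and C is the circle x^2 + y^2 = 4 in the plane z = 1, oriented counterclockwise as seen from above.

Let S be the flat disk x^2 + y^2 ≤ 4 in the plane z = 1, with upward unit normal n̂ = ẑ. By Stokes' theorem,

    ∮_C F · dr = ∬_S (∇ × F) · n̂ dS = ∬_D (curl F)_z dA,

where D is the disk x^2 + y^2 ≤ 4.

Compute the curl of F = (-3y, 3x^3 + 3x, 0):
    (∇ × F)_x = ∂F_z/∂y - ∂F_y/∂z = 0,
    (∇ × F)_y = ∂F_x/∂z - ∂F_z/∂x = 0,
    (∇ × F)_z = ∂F_y/∂x - ∂F_x/∂y = 9x^2 + 6.

On z = 1, (curl F)_z = 9x^2 + 6.

Convert to polar (x = r cos θ, y = r sin θ, dA = r dr dθ); the integrand becomes 9r^2cos(θ)^2 + 6, so

    ∬_D (curl F)_z dA = ∫_0^{2π} ∫_0^{2} (9r^2cos(θ)^2 + 6) · r dr dθ.

Inner (r from 0 to 2): 36cos(θ)^2 + 12.
Outer (θ from 0 to 2π): 60π.

Therefore ∮_C F · dr = 60π.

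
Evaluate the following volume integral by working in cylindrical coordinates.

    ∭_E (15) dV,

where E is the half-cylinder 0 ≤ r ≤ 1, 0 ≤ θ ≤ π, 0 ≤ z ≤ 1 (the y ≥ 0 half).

In cylindrical coordinates, x = r cos(θ), y = r sin(θ), z = z, and dV = r dr dθ dz.

The integrand becomes 15, so

    ∭_E (15) dV = ∫_{0}^{π} ∫_{0}^{1} ∫_{0}^{1} (15) · r dz dr dθ.

Inner (z): 15r.
Middle (r from 0 to 1): 15/2.
Outer (θ): 15π/2.

Therefore the triple integral equals 15π/2.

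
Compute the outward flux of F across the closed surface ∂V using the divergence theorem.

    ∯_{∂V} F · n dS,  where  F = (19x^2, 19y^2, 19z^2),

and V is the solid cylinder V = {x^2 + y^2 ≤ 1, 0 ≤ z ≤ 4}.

By the divergence theorem,

    ∯_{∂V} F · n dS = ∭_V (∇ · F) dV.

Compute the divergence:
    ∇ · F = ∂F_x/∂x + ∂F_y/∂y + ∂F_z/∂z = 38x + 38y + 38z.

In cylindrical coordinates, x = r cos(θ), y = r sin(θ), z = z, dV = r dr dθ dz, with 0 ≤ r ≤ 1, 0 ≤ θ ≤ 2π, 0 ≤ z ≤ 4.

The integrand, after substitution and multiplying by the volume element, becomes (38sqrt(2)r sin(θ + π/4) + 38z) · r, so

    ∭_V (∇·F) dV = ∫_0^{2π} ∫_0^{1} ∫_0^{4} (38sqrt(2)r sin(θ + π/4) + 38z) · r dz dr dθ.

Inner (z from 0 to 4): 152r (sqrt(2)r sin(θ + π/4) + 2).
Middle (r from 0 to 1): 152sqrt(2)sin(θ + π/4)/3 + 152.
Outer (θ from 0 to 2π): 304π.

Therefore ∯_{∂V} F · n dS = 304π.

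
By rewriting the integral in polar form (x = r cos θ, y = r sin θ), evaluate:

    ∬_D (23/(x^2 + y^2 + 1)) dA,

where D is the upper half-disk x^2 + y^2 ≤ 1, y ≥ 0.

The region D is 0 ≤ r ≤ 1, 0 ≤ θ ≤ π in polar coordinates, where x = r cos(θ), y = r sin(θ), and dA = r dr dθ.

Under the substitution, the integrand becomes 23/(r^2 + 1), so

    ∬_D (23/(x^2 + y^2 + 1)) dA = ∫_{0}^{π} ∫_{0}^{1} (23/(r^2 + 1)) · r dr dθ.

Inner integral (in r): ∫_{0}^{1} (23/(r^2 + 1)) · r dr = 23log(2)/2.

Outer integral (in θ): ∫_{0}^{π} (23log(2)/2) dθ = 23π log(2)/2.

Therefore ∬_D (23/(x^2 + y^2 + 1)) dA = 23π log(2)/2.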